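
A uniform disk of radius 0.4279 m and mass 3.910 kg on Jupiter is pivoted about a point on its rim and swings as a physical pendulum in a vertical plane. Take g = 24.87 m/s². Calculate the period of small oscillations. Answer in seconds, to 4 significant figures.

I_cm = ½mr² = 0.35796 kg·m². The pivot is at distance d = 0.4279 m from the centre of mass.
By the parallel-axis theorem, I = I_cm + md² = 0.35796 + 0.71591 = 1.0739 kg·m².
T = 2π√(I/(mgd)) = 2π√(1.0739/(3.910 × 24.87 × 0.4279)) = 1.009 s.

1.009 s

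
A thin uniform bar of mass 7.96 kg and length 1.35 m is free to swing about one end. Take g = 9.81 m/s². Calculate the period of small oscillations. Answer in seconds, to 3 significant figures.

For a physical pendulum T = 2π√(I/(mgd)), with d = 0.6750 m from pivot to centre of mass.
I_cm = mL²/12 = 7.96 × 1.35²/12 = 1.209 kg·m²; I = I_cm + md² = 1.209 + 7.96 × 0.6750² = 4.836 kg·m².
T = 2π√(4.836/(7.96 × 9.81 × 0.6750)) = 1.90 s.

1.90 s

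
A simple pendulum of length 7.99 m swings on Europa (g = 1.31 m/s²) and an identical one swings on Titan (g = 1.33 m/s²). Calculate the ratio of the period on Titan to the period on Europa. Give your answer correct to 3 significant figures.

0.992

T ∝ 1/√g, so T₂/T₁ = √(g₁/g₂) = √(1.31/1.33) = 0.992.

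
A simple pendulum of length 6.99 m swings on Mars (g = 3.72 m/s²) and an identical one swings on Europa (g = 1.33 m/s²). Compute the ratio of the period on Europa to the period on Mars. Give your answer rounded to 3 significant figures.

T ∝ 1/√g, so T₂/T₁ = √(g₁/g₂) = √(3.72/1.33) = 1.67.

1.67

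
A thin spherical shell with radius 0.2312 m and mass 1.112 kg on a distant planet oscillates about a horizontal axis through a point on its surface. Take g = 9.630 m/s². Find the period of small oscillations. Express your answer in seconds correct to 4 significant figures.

I_cm = (2/3)mr² = 0.039627 kg·m². The pivot is at distance d = 0.2312 m from the centre of mass.
By the parallel-axis theorem, I = I_cm + md² = 0.039627 + 0.059440 = 0.099067 kg·m².
T = 2π√(I/(mgd)) = 2π√(0.099067/(1.112 × 9.630 × 0.2312)) = 1.257 s.

1.257 s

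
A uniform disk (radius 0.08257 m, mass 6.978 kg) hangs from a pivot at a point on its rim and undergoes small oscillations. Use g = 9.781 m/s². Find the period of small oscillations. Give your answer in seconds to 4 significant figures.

0.7070 s

I_cm = ½mr² = 0.023787 kg·m². The pivot is at distance d = 0.08257 m from the centre of mass.
By the parallel-axis theorem, I = I_cm + md² = 0.023787 + 0.047575 = 0.071362 kg·m².
T = 2π√(I/(mgd)) = 2π√(0.071362/(6.978 × 9.781 × 0.08257)) = 0.7070 s.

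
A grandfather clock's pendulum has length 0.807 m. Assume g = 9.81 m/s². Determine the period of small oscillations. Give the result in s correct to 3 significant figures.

T = 2π√(L/g) = 2π√(0.807/9.81) = 2π × 0.2868 = 1.80 s.

1.80 s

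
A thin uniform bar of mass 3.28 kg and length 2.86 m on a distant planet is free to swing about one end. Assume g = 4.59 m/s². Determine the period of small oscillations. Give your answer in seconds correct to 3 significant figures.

4.05 s

For a physical pendulum T = 2π√(I/(mgd)), with d = 1.430 m from pivot to centre of mass.
I_cm = mL²/12 = 3.28 × 2.86²/12 = 2.236 kg·m²; I = I_cm + md² = 2.236 + 3.28 × 1.430² = 8.943 kg·m².
T = 2π√(8.943/(3.28 × 4.59 × 1.430)) = 4.05 s.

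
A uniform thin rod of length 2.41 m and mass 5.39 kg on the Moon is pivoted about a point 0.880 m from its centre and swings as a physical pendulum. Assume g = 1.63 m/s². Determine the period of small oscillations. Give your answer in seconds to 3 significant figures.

5.89 s

For a physical pendulum T = 2π√(I/(mgd)), with d = 0.8800 m from pivot to centre of mass.
I_cm = mL²/12 = 5.39 × 2.41²/12 = 2.609 kg·m²; I = I_cm + md² = 2.609 + 5.39 × 0.8800² = 6.783 kg·m².
T = 2π√(6.783/(5.39 × 1.63 × 0.8800)) = 5.89 s.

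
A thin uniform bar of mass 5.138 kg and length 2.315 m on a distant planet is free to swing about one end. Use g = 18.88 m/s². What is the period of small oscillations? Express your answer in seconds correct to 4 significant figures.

For a physical pendulum T = 2π√(I/(mgd)), with d = 1.1575 m from pivot to centre of mass.
I_cm = mL²/12 = 5.138 × 2.315²/12 = 2.2946 kg·m²; I = I_cm + md² = 2.2946 + 5.138 × 1.1575² = 9.1786 kg·m².
T = 2π√(9.1786/(5.138 × 18.88 × 1.1575)) = 1.796 s.

1.796 s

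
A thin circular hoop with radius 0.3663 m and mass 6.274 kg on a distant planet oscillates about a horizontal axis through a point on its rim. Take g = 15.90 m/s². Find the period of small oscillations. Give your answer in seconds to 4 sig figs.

I_cm = mr² = 0.84182 kg·m². The pivot is at distance d = 0.3663 m from the centre of mass.
By the parallel-axis theorem, I = I_cm + md² = 0.84182 + 0.84182 = 1.6836 kg·m².
T = 2π√(I/(mgd)) = 2π√(1.6836/(6.274 × 15.90 × 0.3663)) = 1.349 s.

1.349 s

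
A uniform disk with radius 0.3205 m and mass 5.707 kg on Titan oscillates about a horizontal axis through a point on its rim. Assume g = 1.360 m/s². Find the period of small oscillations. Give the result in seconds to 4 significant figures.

3.736 s

I_cm = ½mr² = 0.29311 kg·m². The pivot is at distance d = 0.3205 m from the centre of mass.
By the parallel-axis theorem, I = I_cm + md² = 0.29311 + 0.58622 = 0.87934 kg·m².
T = 2π√(I/(mgd)) = 2π√(0.87934/(5.707 × 1.360 × 0.3205)) = 3.736 s.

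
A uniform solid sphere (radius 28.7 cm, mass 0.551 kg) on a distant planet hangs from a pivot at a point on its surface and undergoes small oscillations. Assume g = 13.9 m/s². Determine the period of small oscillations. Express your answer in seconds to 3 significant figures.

1.07 s

I_cm = (2/5)mr² = 0.01815 kg·m². The pivot is at distance d = 0.287 m from the centre of mass.
By the parallel-axis theorem, I = I_cm + md² = 0.01815 + 0.04539 = 0.06354 kg·m².
T = 2π√(I/(mgd)) = 2π√(0.06354/(0.551 × 13.9 × 0.287)) = 1.07 s.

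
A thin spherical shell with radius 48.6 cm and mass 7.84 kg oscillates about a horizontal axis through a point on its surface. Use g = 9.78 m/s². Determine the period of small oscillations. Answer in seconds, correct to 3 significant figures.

I_cm = (2/3)mr² = 1.235 kg·m². The pivot is at distance d = 0.486 m from the centre of mass.
By the parallel-axis theorem, I = I_cm + md² = 1.235 + 1.852 = 3.086 kg·m².
T = 2π√(I/(mgd)) = 2π√(3.086/(7.84 × 9.78 × 0.486)) = 1.81 s.

1.81 s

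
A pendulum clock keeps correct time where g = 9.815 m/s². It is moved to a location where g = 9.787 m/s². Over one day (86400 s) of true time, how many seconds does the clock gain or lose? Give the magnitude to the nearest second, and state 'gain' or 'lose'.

The clock's period scales as T ∝ 1/√g, so T'/T = √(9.815/9.787) = 1.00143.
In 86400 s of true time the clock registers 86400/1.00143 = 86276.7 s, so it loses 123 s.

lose 123 s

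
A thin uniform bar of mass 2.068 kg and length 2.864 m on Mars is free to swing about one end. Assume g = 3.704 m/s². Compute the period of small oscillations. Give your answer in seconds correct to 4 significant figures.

For a physical pendulum T = 2π√(I/(mgd)), with d = 1.4320 m from pivot to centre of mass.
I_cm = mL²/12 = 2.068 × 2.864²/12 = 1.4136 kg·m²; I = I_cm + md² = 1.4136 + 2.068 × 1.4320² = 5.6543 kg·m².
T = 2π√(5.6543/(2.068 × 3.704 × 1.4320)) = 4.511 s.

4.511 s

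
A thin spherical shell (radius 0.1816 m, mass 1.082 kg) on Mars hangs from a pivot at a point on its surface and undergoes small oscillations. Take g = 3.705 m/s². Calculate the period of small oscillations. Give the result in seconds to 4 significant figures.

1.796 s

I_cm = (2/3)mr² = 0.023789 kg·m². The pivot is at distance d = 0.1816 m from the centre of mass.
By the parallel-axis theorem, I = I_cm + md² = 0.023789 + 0.035683 = 0.059471 kg·m².
T = 2π√(I/(mgd)) = 2π√(0.059471/(1.082 × 3.705 × 0.1816)) = 1.796 s.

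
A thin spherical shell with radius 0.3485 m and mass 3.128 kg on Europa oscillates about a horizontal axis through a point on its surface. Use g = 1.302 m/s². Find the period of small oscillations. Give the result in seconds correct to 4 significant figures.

I_cm = (2/3)mr² = 0.25327 kg·m². The pivot is at distance d = 0.3485 m from the centre of mass.
By the parallel-axis theorem, I = I_cm + md² = 0.25327 + 0.37990 = 0.63317 kg·m².
T = 2π√(I/(mgd)) = 2π√(0.63317/(3.128 × 1.302 × 0.3485)) = 4.197 s.

4.197 s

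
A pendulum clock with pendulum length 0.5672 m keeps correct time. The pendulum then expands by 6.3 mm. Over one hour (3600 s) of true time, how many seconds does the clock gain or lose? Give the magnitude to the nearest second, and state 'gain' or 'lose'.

lose 20 s

T ∝ √L, so T'/T = √(0.57350/0.5672) = 1.00554.
In 3600 s of true time the clock registers 3600/1.00554 = 3580.2 s, so it loses 20 s.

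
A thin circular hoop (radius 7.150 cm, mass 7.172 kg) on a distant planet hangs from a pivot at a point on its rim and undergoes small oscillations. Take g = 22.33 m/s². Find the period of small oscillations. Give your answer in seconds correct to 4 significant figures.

0.5028 s

I_cm = mr² = 0.036665 kg·m². The pivot is at distance d = 0.07150 m from the centre of mass.
By the parallel-axis theorem, I = I_cm + md² = 0.036665 + 0.036665 = 0.073330 kg·m².
T = 2π√(I/(mgd)) = 2π√(0.073330/(7.172 × 22.33 × 0.07150)) = 0.5028 s.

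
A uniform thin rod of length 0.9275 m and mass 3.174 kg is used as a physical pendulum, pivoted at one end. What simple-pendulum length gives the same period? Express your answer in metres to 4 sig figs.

The equivalent simple-pendulum length is L_eq = I/(md), where I is about the pivot and d = 0.46375 m.
I_cm = (1/12)mL² = 0.22754 kg·m², so I = I_cm + md² = 0.22754 + 0.68261 = 0.91015 kg·m².
L_eq = 0.91015/(3.174 × 0.46375) = 0.6183 m.

0.6183 m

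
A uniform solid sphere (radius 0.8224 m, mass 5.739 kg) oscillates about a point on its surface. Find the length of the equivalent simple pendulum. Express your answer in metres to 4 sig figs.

1.151 m

The equivalent simple-pendulum length is L_eq = I/(md), where I is about the pivot and d = 0.82240 m.
I_cm = (2/5)mR² = 1.5526 kg·m², so I = I_cm + md² = 1.5526 + 3.8815 = 5.4341 kg·m².
L_eq = 5.4341/(5.739 × 0.82240) = 1.151 m.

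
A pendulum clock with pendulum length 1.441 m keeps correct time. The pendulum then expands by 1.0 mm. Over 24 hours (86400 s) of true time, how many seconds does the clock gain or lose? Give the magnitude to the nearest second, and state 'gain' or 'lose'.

T ∝ √L, so T'/T = √(1.44200/1.441) = 1.00035.
In 86400 s of true time the clock registers 86400/1.00035 = 86370.0 s, so it loses 30 s.

lose 30 s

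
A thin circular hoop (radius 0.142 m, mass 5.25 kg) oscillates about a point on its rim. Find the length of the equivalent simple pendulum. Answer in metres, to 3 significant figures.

The equivalent simple-pendulum length is L_eq = I/(md), where I is about the pivot and d = 0.1420 m.
I_cm = mR² = 0.1059 kg·m², so I = I_cm + md² = 0.1059 + 0.1059 = 0.2117 kg·m².
L_eq = 0.2117/(5.25 × 0.1420) = 0.284 m.

0.284 m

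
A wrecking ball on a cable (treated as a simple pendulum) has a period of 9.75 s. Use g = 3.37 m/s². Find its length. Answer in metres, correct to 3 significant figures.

From T = 2π√(L/g), L = gT²/(4π²) = 3.37 × 9.750²/(4π²) = 8.11 m.

8.11 m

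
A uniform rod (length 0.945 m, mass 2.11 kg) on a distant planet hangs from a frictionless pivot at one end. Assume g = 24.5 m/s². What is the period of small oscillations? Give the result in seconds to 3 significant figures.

For a physical pendulum T = 2π√(I/(mgd)), with d = 0.4725 m from pivot to centre of mass.
I_cm = mL²/12 = 2.11 × 0.945²/12 = 0.1570 kg·m²; I = I_cm + md² = 0.1570 + 2.11 × 0.4725² = 0.6281 kg·m².
T = 2π√(0.6281/(2.11 × 24.5 × 0.4725)) = 1.01 s.

1.01 s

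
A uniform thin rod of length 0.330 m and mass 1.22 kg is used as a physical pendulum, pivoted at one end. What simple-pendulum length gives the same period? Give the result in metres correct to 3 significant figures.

The equivalent simple-pendulum length is L_eq = I/(md), where I is about the pivot and d = 0.1650 m.
I_cm = (1/12)mL² = 0.01107 kg·m², so I = I_cm + md² = 0.01107 + 0.03321 = 0.04429 kg·m².
L_eq = 0.04429/(1.22 × 0.1650) = 0.220 m.

0.220 m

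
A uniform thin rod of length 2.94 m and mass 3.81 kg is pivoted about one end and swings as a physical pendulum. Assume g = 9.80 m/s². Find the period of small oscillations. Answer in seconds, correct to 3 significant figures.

2.81 s

For a physical pendulum T = 2π√(I/(mgd)), with d = 1.470 m from pivot to centre of mass.
I_cm = mL²/12 = 3.81 × 2.94²/12 = 2.744 kg·m²; I = I_cm + md² = 2.744 + 3.81 × 1.470² = 10.98 kg·m².
T = 2π√(10.98/(3.81 × 9.80 × 1.470)) = 2.81 s.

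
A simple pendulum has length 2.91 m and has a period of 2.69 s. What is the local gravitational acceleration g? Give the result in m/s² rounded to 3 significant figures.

15.9 m/s²

From T = 2π√(L/g), g = 4π²L/T² = 4π² × 2.91/2.690² = 15.9 m/s².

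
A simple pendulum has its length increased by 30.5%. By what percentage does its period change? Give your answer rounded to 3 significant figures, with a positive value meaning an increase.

T ∝ √L, so T'/T = √(1.305) = 1.142.
Percentage change in T = (1.142 − 1) × 100% = 14.2%.

14.2%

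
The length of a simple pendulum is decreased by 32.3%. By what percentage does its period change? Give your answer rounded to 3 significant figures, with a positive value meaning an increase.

-17.7%

T ∝ √L, so T'/T = √(0.6770) = 0.8228.
Percentage change in T = (0.8228 − 1) × 100% = -17.7%.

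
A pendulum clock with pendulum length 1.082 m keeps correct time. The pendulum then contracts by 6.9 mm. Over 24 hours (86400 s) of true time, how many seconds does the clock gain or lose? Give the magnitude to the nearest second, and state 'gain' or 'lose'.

T ∝ √L, so T'/T = √(1.07510/1.082) = 0.996806.
In 86400 s of true time the clock registers 86400/0.996806 = 86676.8 s, so it gains 277 s.

gain 277 s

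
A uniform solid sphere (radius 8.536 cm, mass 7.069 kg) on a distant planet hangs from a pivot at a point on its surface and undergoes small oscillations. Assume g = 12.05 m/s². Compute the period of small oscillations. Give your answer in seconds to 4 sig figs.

0.6257 s

I_cm = (2/5)mr² = 0.020603 kg·m². The pivot is at distance d = 0.08536 m from the centre of mass.
By the parallel-axis theorem, I = I_cm + md² = 0.020603 + 0.051507 = 0.072110 kg·m².
T = 2π√(I/(mgd)) = 2π√(0.072110/(7.069 × 12.05 × 0.08536)) = 0.6257 s.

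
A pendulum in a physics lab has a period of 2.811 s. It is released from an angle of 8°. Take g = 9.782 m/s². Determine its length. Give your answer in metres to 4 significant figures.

1.958 m

From T = 2π√(L/g), L = gT²/(4π²) = 9.782 × 2.8110²/(4π²) = 1.958 m.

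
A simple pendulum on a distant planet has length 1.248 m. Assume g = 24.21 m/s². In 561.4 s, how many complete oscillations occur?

T = 2π√(L/g) = 2π√(1.248/24.21) = 1.4266 s.
Number of complete oscillations = ⌊561.4/1.4266⌋ = ⌊393.53⌋ = 393.

393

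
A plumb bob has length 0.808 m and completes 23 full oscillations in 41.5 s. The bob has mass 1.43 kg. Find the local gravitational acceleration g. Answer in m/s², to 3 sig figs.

9.80 m/s²

T = 41.5/23 = 1.804 s.
From T = 2π√(L/g), g = 4π²L/T² = 4π² × 0.808/1.804² = 9.80 m/s².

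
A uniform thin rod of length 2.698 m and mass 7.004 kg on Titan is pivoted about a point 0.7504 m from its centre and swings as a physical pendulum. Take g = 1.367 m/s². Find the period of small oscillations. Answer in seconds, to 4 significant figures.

6.709 s

For a physical pendulum T = 2π√(I/(mgd)), with d = 0.75040 m from pivot to centre of mass.
I_cm = mL²/12 = 7.004 × 2.698²/12 = 4.2486 kg·m²; I = I_cm + md² = 4.2486 + 7.004 × 0.75040² = 8.1926 kg·m².
T = 2π√(8.1926/(7.004 × 1.367 × 0.75040)) = 6.709 s.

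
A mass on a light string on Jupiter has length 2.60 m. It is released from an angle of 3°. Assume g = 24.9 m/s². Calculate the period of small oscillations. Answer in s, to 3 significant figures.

T = 2π√(L/g) = 2π√(2.60/24.9) = 2π × 0.3231 = 2.03 s.

2.03 s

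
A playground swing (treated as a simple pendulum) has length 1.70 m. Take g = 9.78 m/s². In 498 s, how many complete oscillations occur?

190

T = 2π√(L/g) = 2π√(1.70/9.78) = 2.620 s.
Number of complete oscillations = ⌊498/2.620⌋ = ⌊190.1⌋ = 190.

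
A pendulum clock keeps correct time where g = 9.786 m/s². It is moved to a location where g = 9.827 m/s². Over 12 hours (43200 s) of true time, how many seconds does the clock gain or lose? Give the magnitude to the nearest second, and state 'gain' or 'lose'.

The clock's period scales as T ∝ 1/√g, so T'/T = √(9.786/9.827) = 0.997912.
In 43200 s of true time the clock registers 43200/0.997912 = 43290.4 s, so it gains 90 s.

gain 90 s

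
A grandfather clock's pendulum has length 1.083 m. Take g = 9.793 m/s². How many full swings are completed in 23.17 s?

T = 2π√(L/g) = 2π√(1.083/9.793) = 2.0895 s.
Number of complete oscillations = ⌊23.17/2.0895⌋ = ⌊11.089⌋ = 11.

11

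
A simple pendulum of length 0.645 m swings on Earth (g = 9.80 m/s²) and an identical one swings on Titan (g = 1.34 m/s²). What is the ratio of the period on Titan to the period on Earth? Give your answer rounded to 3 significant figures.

T ∝ 1/√g, so T₂/T₁ = √(g₁/g₂) = √(9.80/1.34) = 2.70.

2.70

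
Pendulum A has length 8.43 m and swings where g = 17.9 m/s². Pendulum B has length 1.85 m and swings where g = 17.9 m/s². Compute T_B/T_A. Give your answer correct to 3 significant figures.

T = 2π√(L/g), so T_B/T_A = √((L_B/g_B)/(L_A/g_A)) = √((1.85/17.9)/(8.43/17.9)) = 0.468.

0.468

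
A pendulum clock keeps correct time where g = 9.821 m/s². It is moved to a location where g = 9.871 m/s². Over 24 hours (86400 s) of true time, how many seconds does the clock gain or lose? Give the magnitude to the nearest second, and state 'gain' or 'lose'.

The clock's period scales as T ∝ 1/√g, so T'/T = √(9.821/9.871) = 0.997464.
In 86400 s of true time the clock registers 86400/0.997464 = 86619.7 s, so it gains 220 s.

gain 220 s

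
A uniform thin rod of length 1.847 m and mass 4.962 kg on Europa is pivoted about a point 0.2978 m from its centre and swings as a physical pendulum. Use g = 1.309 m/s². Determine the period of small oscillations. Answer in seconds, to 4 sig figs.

6.146 s

For a physical pendulum T = 2π√(I/(mgd)), with d = 0.29780 m from pivot to centre of mass.
I_cm = mL²/12 = 4.962 × 1.847²/12 = 1.4106 kg·m²; I = I_cm + md² = 1.4106 + 4.962 × 0.29780² = 1.8507 kg·m².
T = 2π√(1.8507/(4.962 × 1.309 × 0.29780)) = 6.146 s.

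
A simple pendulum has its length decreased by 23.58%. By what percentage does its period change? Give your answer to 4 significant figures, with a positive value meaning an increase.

-12.58%

T ∝ √L, so T'/T = √(0.76420) = 0.87419.
Percentage change in T = (0.87419 − 1) × 100% = -12.58%.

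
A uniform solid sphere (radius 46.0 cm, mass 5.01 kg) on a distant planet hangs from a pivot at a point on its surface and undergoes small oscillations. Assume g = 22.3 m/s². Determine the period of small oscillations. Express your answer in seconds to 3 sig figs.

I_cm = (2/5)mr² = 0.4240 kg·m². The pivot is at distance d = 0.460 m from the centre of mass.
By the parallel-axis theorem, I = I_cm + md² = 0.4240 + 1.060 = 1.484 kg·m².
T = 2π√(I/(mgd)) = 2π√(1.484/(5.01 × 22.3 × 0.460)) = 1.07 s.

1.07 s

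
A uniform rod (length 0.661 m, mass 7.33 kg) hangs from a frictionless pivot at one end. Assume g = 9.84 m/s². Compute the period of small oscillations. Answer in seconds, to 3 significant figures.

For a physical pendulum T = 2π√(I/(mgd)), with d = 0.3305 m from pivot to centre of mass.
I_cm = mL²/12 = 7.33 × 0.661²/12 = 0.2669 kg·m²; I = I_cm + md² = 0.2669 + 7.33 × 0.3305² = 1.068 kg·m².
T = 2π√(1.068/(7.33 × 9.84 × 0.3305)) = 1.33 s.

1.33 s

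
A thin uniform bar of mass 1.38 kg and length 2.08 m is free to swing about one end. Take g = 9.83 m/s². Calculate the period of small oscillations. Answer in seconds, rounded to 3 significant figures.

2.36 s

For a physical pendulum T = 2π√(I/(mgd)), with d = 1.040 m from pivot to centre of mass.
I_cm = mL²/12 = 1.38 × 2.08²/12 = 0.4975 kg·m²; I = I_cm + md² = 0.4975 + 1.38 × 1.040² = 1.990 kg·m².
T = 2π√(1.990/(1.38 × 9.83 × 1.040)) = 2.36 s.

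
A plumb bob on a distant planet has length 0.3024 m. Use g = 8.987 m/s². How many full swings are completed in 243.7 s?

T = 2π√(L/g) = 2π√(0.3024/8.987) = 1.1526 s.
Number of complete oscillations = ⌊243.7/1.1526⌋ = ⌊211.44⌋ = 211.

211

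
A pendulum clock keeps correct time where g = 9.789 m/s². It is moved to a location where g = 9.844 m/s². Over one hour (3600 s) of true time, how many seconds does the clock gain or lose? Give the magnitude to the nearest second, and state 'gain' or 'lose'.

gain 10 s

The clock's period scales as T ∝ 1/√g, so T'/T = √(9.789/9.844) = 0.997203.
In 3600 s of true time the clock registers 3600/0.997203 = 3610.1 s, so it gains 10 s.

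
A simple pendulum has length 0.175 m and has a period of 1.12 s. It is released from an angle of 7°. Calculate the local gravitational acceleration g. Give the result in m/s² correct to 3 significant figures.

From T = 2π√(L/g), g = 4π²L/T² = 4π² × 0.175/1.120² = 5.51 m/s².

5.51 m/s²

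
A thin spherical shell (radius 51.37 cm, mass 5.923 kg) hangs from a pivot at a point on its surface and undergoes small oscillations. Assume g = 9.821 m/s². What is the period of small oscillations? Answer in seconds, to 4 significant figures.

I_cm = (2/3)mr² = 1.0420 kg·m². The pivot is at distance d = 0.5137 m from the centre of mass.
By the parallel-axis theorem, I = I_cm + md² = 1.0420 + 1.5630 = 2.6050 kg·m².
T = 2π√(I/(mgd)) = 2π√(2.6050/(5.923 × 9.821 × 0.5137)) = 1.855 s.

1.855 s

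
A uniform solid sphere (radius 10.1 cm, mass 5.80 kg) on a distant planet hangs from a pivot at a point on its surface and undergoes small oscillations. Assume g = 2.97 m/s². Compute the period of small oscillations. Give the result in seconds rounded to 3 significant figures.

1.37 s

I_cm = (2/5)mr² = 0.02367 kg·m². The pivot is at distance d = 0.101 m from the centre of mass.
By the parallel-axis theorem, I = I_cm + md² = 0.02367 + 0.05917 = 0.08283 kg·m².
T = 2π√(I/(mgd)) = 2π√(0.08283/(5.80 × 2.97 × 0.101)) = 1.37 s.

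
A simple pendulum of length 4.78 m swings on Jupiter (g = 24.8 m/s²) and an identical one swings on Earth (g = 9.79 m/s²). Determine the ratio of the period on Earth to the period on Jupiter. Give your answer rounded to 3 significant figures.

1.59

T ∝ 1/√g, so T₂/T₁ = √(g₁/g₂) = √(24.8/9.79) = 1.59.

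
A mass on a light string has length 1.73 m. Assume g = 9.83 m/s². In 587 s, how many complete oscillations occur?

T = 2π√(L/g) = 2π√(1.73/9.83) = 2.636 s.
Number of complete oscillations = ⌊587/2.636⌋ = ⌊222.7⌋ = 222.

222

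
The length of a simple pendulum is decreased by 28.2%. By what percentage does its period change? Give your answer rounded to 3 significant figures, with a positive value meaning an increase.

T ∝ √L, so T'/T = √(0.7180) = 0.8473.
Percentage change in T = (0.8473 − 1) × 100% = -15.3%.

-15.3%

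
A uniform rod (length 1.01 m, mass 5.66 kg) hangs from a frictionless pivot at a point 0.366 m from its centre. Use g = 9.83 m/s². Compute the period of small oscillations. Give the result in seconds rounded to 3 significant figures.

For a physical pendulum T = 2π√(I/(mgd)), with d = 0.3660 m from pivot to centre of mass.
I_cm = mL²/12 = 5.66 × 1.01²/12 = 0.4811 kg·m²; I = I_cm + md² = 0.4811 + 5.66 × 0.3660² = 1.239 kg·m².
T = 2π√(1.239/(5.66 × 9.83 × 0.3660)) = 1.55 s.

1.55 s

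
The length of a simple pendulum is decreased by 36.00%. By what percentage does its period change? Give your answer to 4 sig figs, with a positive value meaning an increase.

-20.00%

T ∝ √L, so T'/T = √(0.64000) = 0.80000.
Percentage change in T = (0.80000 − 1) × 100% = -20.00%.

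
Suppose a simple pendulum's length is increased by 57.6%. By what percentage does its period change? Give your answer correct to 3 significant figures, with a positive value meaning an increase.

T ∝ √L, so T'/T = √(1.576) = 1.255.
Percentage change in T = (1.255 − 1) × 100% = 25.5%.

25.5%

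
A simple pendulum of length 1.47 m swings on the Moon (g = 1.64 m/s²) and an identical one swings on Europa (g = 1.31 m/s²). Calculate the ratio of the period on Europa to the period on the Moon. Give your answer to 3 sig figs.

T ∝ 1/√g, so T₂/T₁ = √(g₁/g₂) = √(1.64/1.31) = 1.12.

1.12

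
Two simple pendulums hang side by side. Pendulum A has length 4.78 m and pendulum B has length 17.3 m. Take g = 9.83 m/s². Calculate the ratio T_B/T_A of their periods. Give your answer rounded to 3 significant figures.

1.90

T ∝ √L, so T_B/T_A = √(L_B/L_A) = √(17.3/4.78) = 1.90.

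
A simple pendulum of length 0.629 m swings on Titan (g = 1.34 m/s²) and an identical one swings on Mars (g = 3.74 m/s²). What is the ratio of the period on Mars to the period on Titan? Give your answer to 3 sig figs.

0.599

T ∝ 1/√g, so T₂/T₁ = √(g₁/g₂) = √(1.34/3.74) = 0.599.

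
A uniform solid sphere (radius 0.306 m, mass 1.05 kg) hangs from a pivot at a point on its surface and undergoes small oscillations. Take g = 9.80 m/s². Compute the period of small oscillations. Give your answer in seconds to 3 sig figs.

1.31 s

I_cm = (2/5)mr² = 0.03933 kg·m². The pivot is at distance d = 0.306 m from the centre of mass.
By the parallel-axis theorem, I = I_cm + md² = 0.03933 + 0.09832 = 0.1376 kg·m².
T = 2π√(I/(mgd)) = 2π√(0.1376/(1.05 × 9.80 × 0.306)) = 1.31 s.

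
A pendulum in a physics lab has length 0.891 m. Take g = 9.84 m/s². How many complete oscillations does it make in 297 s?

157

T = 2π√(L/g) = 2π√(0.891/9.84) = 1.891 s.
Number of complete oscillations = ⌊297/1.891⌋ = ⌊157.1⌋ = 157.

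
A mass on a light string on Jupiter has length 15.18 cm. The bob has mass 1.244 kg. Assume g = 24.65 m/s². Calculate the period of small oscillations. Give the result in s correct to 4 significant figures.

T = 2π√(L/g) = 2π√(0.1518/24.65) = 2π × 0.078474 = 0.4931 s.

0.4931 s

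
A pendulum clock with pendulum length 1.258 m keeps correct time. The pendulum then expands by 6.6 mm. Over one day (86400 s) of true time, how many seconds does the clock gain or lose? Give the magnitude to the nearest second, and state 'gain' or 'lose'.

T ∝ √L, so T'/T = √(1.26460/1.258) = 1.00262.
In 86400 s of true time the clock registers 86400/1.00262 = 86174.2 s, so it loses 226 s.

lose 226 s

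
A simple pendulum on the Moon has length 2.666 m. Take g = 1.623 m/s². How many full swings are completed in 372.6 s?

46

T = 2π√(L/g) = 2π√(2.666/1.623) = 8.0529 s.
Number of complete oscillations = ⌊372.6/8.0529⌋ = ⌊46.269⌋ = 46.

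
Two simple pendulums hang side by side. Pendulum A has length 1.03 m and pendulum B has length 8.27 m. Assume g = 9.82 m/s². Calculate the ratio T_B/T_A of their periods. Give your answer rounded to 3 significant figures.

T ∝ √L, so T_B/T_A = √(L_B/L_A) = √(8.27/1.03) = 2.83.

2.83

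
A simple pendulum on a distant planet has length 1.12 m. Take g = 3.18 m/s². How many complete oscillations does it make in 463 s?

T = 2π√(L/g) = 2π√(1.12/3.18) = 3.729 s.
Number of complete oscillations = ⌊463/3.729⌋ = ⌊124.2⌋ = 124.

124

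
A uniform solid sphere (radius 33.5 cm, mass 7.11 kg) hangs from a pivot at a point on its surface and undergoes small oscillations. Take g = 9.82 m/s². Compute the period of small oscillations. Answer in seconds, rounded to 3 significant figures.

I_cm = (2/5)mr² = 0.3192 kg·m². The pivot is at distance d = 0.335 m from the centre of mass.
By the parallel-axis theorem, I = I_cm + md² = 0.3192 + 0.7979 = 1.117 kg·m².
T = 2π√(I/(mgd)) = 2π√(1.117/(7.11 × 9.82 × 0.335)) = 1.37 s.

1.37 s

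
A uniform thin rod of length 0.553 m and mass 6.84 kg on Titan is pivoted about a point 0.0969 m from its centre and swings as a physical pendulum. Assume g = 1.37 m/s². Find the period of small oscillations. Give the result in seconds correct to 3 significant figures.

3.22 s

For a physical pendulum T = 2π√(I/(mgd)), with d = 0.09690 m from pivot to centre of mass.
I_cm = mL²/12 = 6.84 × 0.553²/12 = 0.1743 kg·m²; I = I_cm + md² = 0.1743 + 6.84 × 0.09690² = 0.2385 kg·m².
T = 2π√(0.2385/(6.84 × 1.37 × 0.09690)) = 3.22 s.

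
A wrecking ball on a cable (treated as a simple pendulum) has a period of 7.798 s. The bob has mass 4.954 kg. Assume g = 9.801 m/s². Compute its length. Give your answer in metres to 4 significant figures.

From T = 2π√(L/g), L = gT²/(4π²) = 9.801 × 7.7980²/(4π²) = 15.10 m.

15.10 m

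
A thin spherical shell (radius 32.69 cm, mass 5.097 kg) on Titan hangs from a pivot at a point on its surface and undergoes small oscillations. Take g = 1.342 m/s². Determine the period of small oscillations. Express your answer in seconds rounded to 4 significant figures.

4.003 s

I_cm = (2/3)mr² = 0.36312 kg·m². The pivot is at distance d = 0.3269 m from the centre of mass.
By the parallel-axis theorem, I = I_cm + md² = 0.36312 + 0.54468 = 0.90781 kg·m².
T = 2π√(I/(mgd)) = 2π√(0.90781/(5.097 × 1.342 × 0.3269)) = 4.003 s.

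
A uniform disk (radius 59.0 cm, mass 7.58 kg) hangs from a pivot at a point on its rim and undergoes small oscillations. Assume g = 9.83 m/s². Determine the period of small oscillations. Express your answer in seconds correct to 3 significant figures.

1.89 s

I_cm = ½mr² = 1.319 kg·m². The pivot is at distance d = 0.590 m from the centre of mass.
By the parallel-axis theorem, I = I_cm + md² = 1.319 + 2.639 = 3.958 kg·m².
T = 2π√(I/(mgd)) = 2π√(3.958/(7.58 × 9.83 × 0.590)) = 1.89 s.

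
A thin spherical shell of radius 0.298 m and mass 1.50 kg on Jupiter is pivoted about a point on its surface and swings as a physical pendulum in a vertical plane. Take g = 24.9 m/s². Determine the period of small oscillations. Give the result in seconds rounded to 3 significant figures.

0.887 s

I_cm = (2/3)mr² = 0.08880 kg·m². The pivot is at distance d = 0.298 m from the centre of mass.
By the parallel-axis theorem, I = I_cm + md² = 0.08880 + 0.1332 = 0.2220 kg·m².
T = 2π√(I/(mgd)) = 2π√(0.2220/(1.50 × 24.9 × 0.298)) = 0.887 s.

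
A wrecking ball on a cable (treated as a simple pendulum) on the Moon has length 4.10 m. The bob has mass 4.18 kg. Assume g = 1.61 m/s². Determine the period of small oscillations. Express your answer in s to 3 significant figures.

T = 2π√(L/g) = 2π√(4.10/1.61) = 2π × 1.596 = 10.0 s.

10.0 s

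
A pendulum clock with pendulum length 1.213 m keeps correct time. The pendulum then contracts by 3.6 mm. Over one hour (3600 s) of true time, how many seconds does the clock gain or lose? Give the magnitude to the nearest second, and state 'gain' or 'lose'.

T ∝ √L, so T'/T = √(1.20940/1.213) = 0.998515.
In 3600 s of true time the clock registers 3600/0.998515 = 3605.4 s, so it gains 5 s.

gain 5 s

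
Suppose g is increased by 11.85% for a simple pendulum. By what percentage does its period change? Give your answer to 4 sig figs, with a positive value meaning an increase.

T ∝ 1/√g, so T'/T = 1/√(1.1185) = 0.94554.
Percentage change in T = (0.94554 − 1) × 100% = -5.446%.

-5.446%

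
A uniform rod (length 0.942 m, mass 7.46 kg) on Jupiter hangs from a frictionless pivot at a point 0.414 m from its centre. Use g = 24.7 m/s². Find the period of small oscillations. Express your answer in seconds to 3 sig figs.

0.973 s

For a physical pendulum T = 2π√(I/(mgd)), with d = 0.4140 m from pivot to centre of mass.
I_cm = mL²/12 = 7.46 × 0.942²/12 = 0.5516 kg·m²; I = I_cm + md² = 0.5516 + 7.46 × 0.4140² = 1.830 kg·m².
T = 2π√(1.830/(7.46 × 24.7 × 0.4140)) = 0.973 s.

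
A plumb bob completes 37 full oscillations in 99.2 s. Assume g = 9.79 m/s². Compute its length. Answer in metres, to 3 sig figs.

1.78 m

T = 99.2/37 = 2.681 s.
From T = 2π√(L/g), L = gT²/(4π²) = 9.79 × 2.681²/(4π²) = 1.78 m.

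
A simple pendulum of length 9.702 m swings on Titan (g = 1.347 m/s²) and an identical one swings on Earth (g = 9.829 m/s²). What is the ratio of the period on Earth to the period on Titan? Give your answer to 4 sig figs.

T ∝ 1/√g, so T₂/T₁ = √(g₁/g₂) = √(1.347/9.829) = 0.3702.

0.3702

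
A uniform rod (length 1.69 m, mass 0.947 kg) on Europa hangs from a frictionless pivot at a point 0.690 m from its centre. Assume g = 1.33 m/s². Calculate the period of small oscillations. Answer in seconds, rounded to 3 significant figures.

For a physical pendulum T = 2π√(I/(mgd)), with d = 0.6900 m from pivot to centre of mass.
I_cm = mL²/12 = 0.947 × 1.69²/12 = 0.2254 kg·m²; I = I_cm + md² = 0.2254 + 0.947 × 0.6900² = 0.6763 kg·m².
T = 2π√(0.6763/(0.947 × 1.33 × 0.6900)) = 5.54 s.

5.54 s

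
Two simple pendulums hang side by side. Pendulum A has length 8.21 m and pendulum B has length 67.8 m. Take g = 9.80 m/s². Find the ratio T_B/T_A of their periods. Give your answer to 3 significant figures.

T ∝ √L, so T_B/T_A = √(L_B/L_A) = √(67.8/8.21) = 2.87.

2.87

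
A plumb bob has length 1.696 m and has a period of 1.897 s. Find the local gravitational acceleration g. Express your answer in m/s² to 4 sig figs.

18.61 m/s²

From T = 2π√(L/g), g = 4π²L/T² = 4π² × 1.696/1.8970² = 18.61 m/s².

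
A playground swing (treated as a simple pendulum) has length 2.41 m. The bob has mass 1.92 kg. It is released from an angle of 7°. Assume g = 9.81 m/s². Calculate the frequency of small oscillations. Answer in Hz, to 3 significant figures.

0.321 Hz

T = 2π√(L/g) = 2π√(2.41/9.81) = 3.114 s, so f = 1/T = 0.321 Hz.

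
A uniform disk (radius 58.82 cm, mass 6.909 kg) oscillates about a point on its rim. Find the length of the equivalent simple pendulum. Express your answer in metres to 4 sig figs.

The equivalent simple-pendulum length is L_eq = I/(md), where I is about the pivot and d = 0.58820 m.
I_cm = ½mR² = 1.1952 kg·m², so I = I_cm + md² = 1.1952 + 2.3904 = 3.5856 kg·m².
L_eq = 3.5856/(6.909 × 0.58820) = 0.8823 m.

0.8823 m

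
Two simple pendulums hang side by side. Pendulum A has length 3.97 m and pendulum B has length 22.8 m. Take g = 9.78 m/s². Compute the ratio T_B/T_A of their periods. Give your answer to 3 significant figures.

T ∝ √L, so T_B/T_A = √(L_B/L_A) = √(22.8/3.97) = 2.40.

2.40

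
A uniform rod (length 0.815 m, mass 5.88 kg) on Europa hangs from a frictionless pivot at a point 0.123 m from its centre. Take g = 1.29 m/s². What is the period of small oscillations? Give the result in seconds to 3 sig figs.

For a physical pendulum T = 2π√(I/(mgd)), with d = 0.1230 m from pivot to centre of mass.
I_cm = mL²/12 = 5.88 × 0.815²/12 = 0.3255 kg·m²; I = I_cm + md² = 0.3255 + 5.88 × 0.1230² = 0.4144 kg·m².
T = 2π√(0.4144/(5.88 × 1.29 × 0.1230)) = 4.19 s.

4.19 s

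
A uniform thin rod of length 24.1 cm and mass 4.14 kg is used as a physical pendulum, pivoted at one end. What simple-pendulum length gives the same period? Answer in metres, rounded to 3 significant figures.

The equivalent simple-pendulum length is L_eq = I/(md), where I is about the pivot and d = 0.1205 m.
I_cm = (1/12)mL² = 0.02004 kg·m², so I = I_cm + md² = 0.02004 + 0.06011 = 0.08015 kg·m².
L_eq = 0.08015/(4.14 × 0.1205) = 0.161 m.

0.161 m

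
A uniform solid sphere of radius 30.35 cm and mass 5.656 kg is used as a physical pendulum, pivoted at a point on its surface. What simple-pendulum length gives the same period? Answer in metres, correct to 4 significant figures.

0.4249 m

The equivalent simple-pendulum length is L_eq = I/(md), where I is about the pivot and d = 0.30350 m.
I_cm = (2/5)mR² = 0.20839 kg·m², so I = I_cm + md² = 0.20839 + 0.52099 = 0.72938 kg·m².
L_eq = 0.72938/(5.656 × 0.30350) = 0.4249 m.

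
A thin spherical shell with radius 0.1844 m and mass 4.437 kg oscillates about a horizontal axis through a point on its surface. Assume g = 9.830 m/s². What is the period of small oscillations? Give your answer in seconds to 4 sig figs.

I_cm = (2/3)mr² = 0.10058 kg·m². The pivot is at distance d = 0.1844 m from the centre of mass.
By the parallel-axis theorem, I = I_cm + md² = 0.10058 + 0.15087 = 0.25145 kg·m².
T = 2π√(I/(mgd)) = 2π√(0.25145/(4.437 × 9.830 × 0.1844)) = 1.111 s.

1.111 s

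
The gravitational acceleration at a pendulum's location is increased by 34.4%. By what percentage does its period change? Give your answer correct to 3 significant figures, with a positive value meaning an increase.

T ∝ 1/√g, so T'/T = 1/√(1.344) = 0.8626.
Percentage change in T = (0.8626 − 1) × 100% = -13.7%.

-13.7%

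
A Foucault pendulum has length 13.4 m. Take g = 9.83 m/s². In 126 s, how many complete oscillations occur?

T = 2π√(L/g) = 2π√(13.4/9.83) = 7.336 s.
Number of complete oscillations = ⌊126/7.336⌋ = ⌊17.18⌋ = 17.

17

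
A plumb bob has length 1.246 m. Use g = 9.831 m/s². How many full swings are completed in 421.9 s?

T = 2π√(L/g) = 2π√(1.246/9.831) = 2.2369 s.
Number of complete oscillations = ⌊421.9/2.2369⌋ = ⌊188.61⌋ = 188.

188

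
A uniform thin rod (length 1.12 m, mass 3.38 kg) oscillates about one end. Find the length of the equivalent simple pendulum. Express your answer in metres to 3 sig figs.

The equivalent simple-pendulum length is L_eq = I/(md), where I is about the pivot and d = 0.5600 m.
I_cm = (1/12)mL² = 0.3533 kg·m², so I = I_cm + md² = 0.3533 + 1.060 = 1.413 kg·m².
L_eq = 1.413/(3.38 × 0.5600) = 0.747 m.

0.747 m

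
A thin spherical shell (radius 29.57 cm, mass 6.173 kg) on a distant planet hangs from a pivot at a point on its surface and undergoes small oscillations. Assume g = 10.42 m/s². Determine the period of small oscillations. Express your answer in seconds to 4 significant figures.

I_cm = (2/3)mr² = 0.35984 kg·m². The pivot is at distance d = 0.2957 m from the centre of mass.
By the parallel-axis theorem, I = I_cm + md² = 0.35984 + 0.53976 = 0.89960 kg·m².
T = 2π√(I/(mgd)) = 2π√(0.89960/(6.173 × 10.42 × 0.2957)) = 1.366 s.

1.366 s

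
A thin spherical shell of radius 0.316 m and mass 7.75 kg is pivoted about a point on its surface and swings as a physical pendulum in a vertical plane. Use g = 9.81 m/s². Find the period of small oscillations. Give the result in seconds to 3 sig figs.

I_cm = (2/3)mr² = 0.5159 kg·m². The pivot is at distance d = 0.316 m from the centre of mass.
By the parallel-axis theorem, I = I_cm + md² = 0.5159 + 0.7739 = 1.290 kg·m².
T = 2π√(I/(mgd)) = 2π√(1.290/(7.75 × 9.81 × 0.316)) = 1.46 s.

1.46 s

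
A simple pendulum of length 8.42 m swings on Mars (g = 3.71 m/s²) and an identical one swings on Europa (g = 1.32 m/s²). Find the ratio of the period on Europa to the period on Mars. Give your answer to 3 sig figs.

T ∝ 1/√g, so T₂/T₁ = √(g₁/g₂) = √(3.71/1.32) = 1.68.

1.68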